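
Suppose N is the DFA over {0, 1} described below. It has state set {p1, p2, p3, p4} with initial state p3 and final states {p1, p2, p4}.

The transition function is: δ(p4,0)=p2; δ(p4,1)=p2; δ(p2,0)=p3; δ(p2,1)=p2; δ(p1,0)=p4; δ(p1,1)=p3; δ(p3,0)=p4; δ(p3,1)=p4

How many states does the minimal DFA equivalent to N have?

3

States {p1} cannot be reached from the start state, so discard them.
P0 = {p2,p4} | {p3}.
Split {p2,p4} by δ(·,0) → {p2} and {p4}.
The partition is now stable with 3 blocks: {p2} | {p3} | {p4}.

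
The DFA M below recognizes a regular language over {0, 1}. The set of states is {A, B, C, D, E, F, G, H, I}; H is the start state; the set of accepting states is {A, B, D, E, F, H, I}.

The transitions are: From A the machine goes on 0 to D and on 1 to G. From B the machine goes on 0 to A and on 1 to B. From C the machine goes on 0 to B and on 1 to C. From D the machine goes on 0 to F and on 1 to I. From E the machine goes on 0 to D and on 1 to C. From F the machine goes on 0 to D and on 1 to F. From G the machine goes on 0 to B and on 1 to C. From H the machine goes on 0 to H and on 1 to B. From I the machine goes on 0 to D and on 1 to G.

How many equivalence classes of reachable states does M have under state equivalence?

6

Reachable states from the start: {A,B,C,D,F,G,H,I}. Unreachable: {E} — drop them.
Start with accepting vs non-accepting: {A,B,D,F,H,I} | {C,G}.
Split {A,B,D,F,H,I} by δ(·,1) → {B,D,F,H} and {A,I}.
Refine {B,D,F,H} on symbol 0: members go to different blocks, giving {D,F,H} and {B}.
On input 1, block {D,F,H} splits into {D} and {F} and {H}.
The partition is now stable with 6 blocks: {D} | {C,G} | {A,I} | {B} | {F} | {H}.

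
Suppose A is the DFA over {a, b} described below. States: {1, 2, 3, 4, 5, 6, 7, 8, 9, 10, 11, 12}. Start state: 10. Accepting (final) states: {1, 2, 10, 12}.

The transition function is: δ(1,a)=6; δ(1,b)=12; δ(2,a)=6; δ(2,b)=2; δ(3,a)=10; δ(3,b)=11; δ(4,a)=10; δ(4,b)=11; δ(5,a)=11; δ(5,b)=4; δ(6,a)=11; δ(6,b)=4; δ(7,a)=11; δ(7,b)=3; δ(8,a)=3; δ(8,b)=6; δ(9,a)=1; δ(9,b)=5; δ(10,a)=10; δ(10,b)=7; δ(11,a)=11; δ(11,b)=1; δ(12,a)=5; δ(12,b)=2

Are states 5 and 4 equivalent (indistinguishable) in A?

First remove the unreachable states {8,9}; 10 states remain.
Start with accepting vs non-accepting: {1,2,10,12} | {3,4,5,6,7,11}.
Split {1,2,10,12} by δ(·,a) → {1,2,12} and {10}.
On input a, block {3,4,5,6,7,11} splits into {5,6,7,11} and {3,4}.
Split {5,6,7,11} by δ(·,b) → {5,6,7} and {11}.
No further refinement is possible. Final partition (5 blocks): {1,2,12} | {5,6,7} | {10} | {3,4} | {11}.
5 and 4 end up in different blocks, so they are distinguishable. For instance, the string 'a' is accepted from only 4.

No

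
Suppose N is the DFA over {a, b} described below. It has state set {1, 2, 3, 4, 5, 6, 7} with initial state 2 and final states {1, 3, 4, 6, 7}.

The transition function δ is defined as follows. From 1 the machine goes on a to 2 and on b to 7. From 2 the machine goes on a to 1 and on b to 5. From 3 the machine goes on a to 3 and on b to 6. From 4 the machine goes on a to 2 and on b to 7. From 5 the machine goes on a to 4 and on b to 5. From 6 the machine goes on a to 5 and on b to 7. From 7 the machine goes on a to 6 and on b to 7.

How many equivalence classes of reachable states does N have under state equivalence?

First remove the unreachable states {3}; 6 states remain.
P0 = {1,4,6,7} | {2,5}.
On input a, block {1,4,6,7} splits into {1,4,6} and {7}.
The partition is now stable with 3 blocks: {1,4,6} | {2,5} | {7}.

3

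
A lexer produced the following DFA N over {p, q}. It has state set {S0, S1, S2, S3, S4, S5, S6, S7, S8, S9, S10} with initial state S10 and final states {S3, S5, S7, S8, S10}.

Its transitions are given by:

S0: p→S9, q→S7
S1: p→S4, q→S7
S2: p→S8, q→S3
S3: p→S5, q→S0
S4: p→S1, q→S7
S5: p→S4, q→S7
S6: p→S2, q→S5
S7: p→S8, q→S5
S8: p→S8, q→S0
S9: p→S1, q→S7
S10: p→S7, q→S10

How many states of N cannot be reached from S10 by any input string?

BFS from S10 reaches {S0, S1, S4, S5, S7, S8, S9, S10}; the 3 state(s) S2, S3, S6 are never visited.

3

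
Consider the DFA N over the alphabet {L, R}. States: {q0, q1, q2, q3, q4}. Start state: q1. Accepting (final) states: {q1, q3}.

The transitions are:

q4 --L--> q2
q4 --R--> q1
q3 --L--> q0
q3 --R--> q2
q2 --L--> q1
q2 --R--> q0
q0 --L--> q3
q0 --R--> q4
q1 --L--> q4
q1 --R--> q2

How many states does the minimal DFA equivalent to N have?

5

Every state is reachable, so we keep all 5.
Initial partition by acceptance: {q1,q3} | {q0,q2,q4}.
On input L, block {q0,q2,q4} splits into {q0,q2} and {q4}.
On input L, block {q1,q3} splits into {q1} and {q3}.
On input L, block {q0,q2} splits into {q0} and {q2}.
No further refinement is possible. Final partition (5 blocks): {q1} | {q0} | {q4} | {q3} | {q2}.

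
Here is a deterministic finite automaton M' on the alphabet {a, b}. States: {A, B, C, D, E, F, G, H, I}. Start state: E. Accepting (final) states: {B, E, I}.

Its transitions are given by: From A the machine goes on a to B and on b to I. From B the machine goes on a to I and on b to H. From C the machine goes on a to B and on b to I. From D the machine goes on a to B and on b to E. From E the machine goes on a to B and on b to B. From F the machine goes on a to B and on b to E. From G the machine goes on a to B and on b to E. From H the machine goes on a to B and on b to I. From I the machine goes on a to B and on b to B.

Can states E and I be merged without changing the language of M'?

Yes

First remove the unreachable states {A,C,D,F,G}; 4 states remain.
Start with accepting vs non-accepting: {B,E,I} | {H}.
Split {B,E,I} by δ(·,b) → {E,I} and {B}.
The partition is now stable with 3 blocks: {E,I} | {H} | {B}.
E and I lie in the same block of the stable partition, so they are equivalent — no string distinguishes them.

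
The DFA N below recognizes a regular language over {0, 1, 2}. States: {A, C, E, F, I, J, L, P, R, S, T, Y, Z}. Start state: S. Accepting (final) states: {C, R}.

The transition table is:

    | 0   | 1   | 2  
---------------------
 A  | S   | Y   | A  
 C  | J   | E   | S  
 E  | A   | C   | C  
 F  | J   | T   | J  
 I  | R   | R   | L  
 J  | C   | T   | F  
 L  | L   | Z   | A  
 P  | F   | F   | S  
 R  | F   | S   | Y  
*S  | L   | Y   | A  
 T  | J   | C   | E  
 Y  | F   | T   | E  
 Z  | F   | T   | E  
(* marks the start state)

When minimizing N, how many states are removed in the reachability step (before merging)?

3

Starting at S and following transitions, the reachable set is {A, C, E, F, J, L, S, T, Y, Z}. That leaves I, P, R unreachable — 3 in total.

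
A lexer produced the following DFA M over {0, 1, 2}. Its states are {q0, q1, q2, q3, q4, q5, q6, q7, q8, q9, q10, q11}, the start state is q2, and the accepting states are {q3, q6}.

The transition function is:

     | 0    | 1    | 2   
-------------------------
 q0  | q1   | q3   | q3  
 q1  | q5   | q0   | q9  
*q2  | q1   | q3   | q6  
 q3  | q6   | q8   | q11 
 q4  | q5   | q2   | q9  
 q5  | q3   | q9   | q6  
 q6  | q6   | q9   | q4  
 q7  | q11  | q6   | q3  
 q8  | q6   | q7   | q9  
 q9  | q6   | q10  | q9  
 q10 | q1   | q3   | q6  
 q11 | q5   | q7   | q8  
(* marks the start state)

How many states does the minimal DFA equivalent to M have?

5

All states are reachable from the start state.
P0 = {q3,q6} | {q0,q1,q2,q4,q5,q7,q8,q9,q10,q11}.
Refine {q0,q1,q2,q4,q5,q7,q8,q9,q10,q11} on symbol 0: members go to different blocks, giving {q0,q1,q2,q4,q7,q10,q11} and {q5,q8,q9}.
On input 0, block {q0,q1,q2,q4,q7,q10,q11} splits into {q0,q2,q7,q10} and {q1,q4,q11}.
On input 1, block {q5,q8,q9} splits into {q8,q9} and {q5}.
The partition is now stable with 5 blocks: {q3,q6} | {q0,q2,q7,q10} | {q8,q9} | {q1,q4,q11} | {q5}.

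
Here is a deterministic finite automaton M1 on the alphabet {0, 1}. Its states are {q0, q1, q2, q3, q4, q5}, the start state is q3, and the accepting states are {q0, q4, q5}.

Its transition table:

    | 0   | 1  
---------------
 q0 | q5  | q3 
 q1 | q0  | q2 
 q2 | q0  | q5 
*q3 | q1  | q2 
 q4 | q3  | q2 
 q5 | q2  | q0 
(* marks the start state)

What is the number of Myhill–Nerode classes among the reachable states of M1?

First remove the unreachable states {q4}; 5 states remain.
Initial partition by acceptance: {q0,q5} | {q1,q2,q3}.
On input 0, block {q0,q5} splits into {q0} and {q5}.
On input 0, block {q1,q2,q3} splits into {q1,q2} and {q3}.
Split {q1,q2} by δ(·,1) → {q1} and {q2}.
No further refinement is possible. Final partition (5 blocks): {q0} | {q1} | {q5} | {q3} | {q2}.

5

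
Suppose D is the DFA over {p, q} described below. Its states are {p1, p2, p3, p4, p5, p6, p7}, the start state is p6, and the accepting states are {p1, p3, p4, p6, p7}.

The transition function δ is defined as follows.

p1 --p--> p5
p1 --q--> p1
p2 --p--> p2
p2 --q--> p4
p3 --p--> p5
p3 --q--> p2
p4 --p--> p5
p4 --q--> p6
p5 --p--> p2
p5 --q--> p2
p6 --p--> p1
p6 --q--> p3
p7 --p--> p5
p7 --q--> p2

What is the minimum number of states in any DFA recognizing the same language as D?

6

Reachable states from the start: {p1,p2,p3,p4,p5,p6}. Unreachable: {p7} — drop them.
P0 = {p1,p3,p4,p6} | {p2,p5}.
Refine {p1,p3,p4,p6} on symbol p: members go to different blocks, giving {p1,p3,p4} and {p6}.
Refine {p1,p3,p4} on symbol q: members go to different blocks, giving {p1} and {p3} and {p4}.
Split {p2,p5} by δ(·,q) → {p2} and {p5}.
Stable partition: {p1} | {p2} | {p6} | {p3} | {p4} | {p5} — 6 equivalence classes.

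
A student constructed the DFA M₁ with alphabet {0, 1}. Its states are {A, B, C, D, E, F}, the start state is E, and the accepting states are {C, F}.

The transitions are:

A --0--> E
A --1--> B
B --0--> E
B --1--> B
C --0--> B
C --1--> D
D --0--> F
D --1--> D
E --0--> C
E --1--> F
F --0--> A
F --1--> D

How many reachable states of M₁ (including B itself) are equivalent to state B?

2

All states are reachable from the start state.
P0 = {C,F} | {A,B,D,E}.
On input 0, block {A,B,D,E} splits into {A,B} and {D,E}.
Refine {D,E} on symbol 1: members go to different blocks, giving {D} and {E}.
Stable partition: {C,F} | {A,B} | {D} | {E} — 4 equivalence classes.
The equivalence class containing B is {A,B}, of size 2.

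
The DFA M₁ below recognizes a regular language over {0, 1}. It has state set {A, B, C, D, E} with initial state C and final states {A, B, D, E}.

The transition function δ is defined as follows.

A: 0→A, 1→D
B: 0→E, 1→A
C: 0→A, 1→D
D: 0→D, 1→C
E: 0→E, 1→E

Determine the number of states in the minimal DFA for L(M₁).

3

First remove the unreachable states {B,E}; 3 states remain.
Initial partition by acceptance: {A,D} | {C}.
On input 1, block {A,D} splits into {A} and {D}.
The partition is now stable with 3 blocks: {A} | {C} | {D}.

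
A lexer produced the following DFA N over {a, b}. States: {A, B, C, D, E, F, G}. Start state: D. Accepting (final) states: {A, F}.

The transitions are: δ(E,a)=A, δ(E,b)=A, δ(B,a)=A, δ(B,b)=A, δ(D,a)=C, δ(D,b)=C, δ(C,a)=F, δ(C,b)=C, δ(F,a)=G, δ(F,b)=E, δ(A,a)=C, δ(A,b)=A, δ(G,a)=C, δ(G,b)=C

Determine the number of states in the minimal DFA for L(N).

5

First remove the unreachable states {B}; 6 states remain.
Initial partition by acceptance: {A,F} | {C,D,E,G}.
On input b, block {A,F} splits into {A} and {F}.
On input a, block {C,D,E,G} splits into {D,G} and {C} and {E}.
The partition is now stable with 5 blocks: {A} | {D,G} | {F} | {C} | {E}.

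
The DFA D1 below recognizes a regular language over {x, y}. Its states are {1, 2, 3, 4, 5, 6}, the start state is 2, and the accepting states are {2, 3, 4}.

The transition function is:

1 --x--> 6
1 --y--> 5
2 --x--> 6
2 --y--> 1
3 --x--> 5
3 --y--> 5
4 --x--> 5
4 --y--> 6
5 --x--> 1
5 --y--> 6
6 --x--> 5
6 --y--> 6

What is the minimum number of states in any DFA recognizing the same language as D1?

2

First remove the unreachable states {3,4}; 4 states remain.
Start with accepting vs non-accepting: {2} | {1,5,6}.
The partition is now stable with 2 blocks: {2} | {1,5,6}.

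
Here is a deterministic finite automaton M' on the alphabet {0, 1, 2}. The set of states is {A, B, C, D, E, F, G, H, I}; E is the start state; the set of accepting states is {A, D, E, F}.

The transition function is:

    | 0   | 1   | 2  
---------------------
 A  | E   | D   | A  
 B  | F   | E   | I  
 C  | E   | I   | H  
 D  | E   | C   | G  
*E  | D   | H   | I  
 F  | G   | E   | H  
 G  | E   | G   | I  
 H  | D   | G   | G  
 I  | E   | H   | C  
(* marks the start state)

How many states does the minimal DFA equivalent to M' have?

First remove the unreachable states {A,B,F}; 6 states remain.
P0 = {D,E} | {C,G,H,I}.
The partition is now stable with 2 blocks: {D,E} | {C,G,H,I}.

2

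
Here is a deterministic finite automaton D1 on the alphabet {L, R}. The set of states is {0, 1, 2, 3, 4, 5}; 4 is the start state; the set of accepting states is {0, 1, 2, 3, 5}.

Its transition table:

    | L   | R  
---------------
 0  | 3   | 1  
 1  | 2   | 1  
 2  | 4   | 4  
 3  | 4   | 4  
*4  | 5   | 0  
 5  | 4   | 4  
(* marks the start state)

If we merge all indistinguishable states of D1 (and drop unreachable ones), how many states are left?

Initial partition by acceptance: {0,1,2,3,5} | {4}.
Refine {0,1,2,3,5} on symbol L: members go to different blocks, giving {2,3,5} and {0,1}.
No further refinement is possible. Final partition (3 blocks): {2,3,5} | {4} | {0,1}.

3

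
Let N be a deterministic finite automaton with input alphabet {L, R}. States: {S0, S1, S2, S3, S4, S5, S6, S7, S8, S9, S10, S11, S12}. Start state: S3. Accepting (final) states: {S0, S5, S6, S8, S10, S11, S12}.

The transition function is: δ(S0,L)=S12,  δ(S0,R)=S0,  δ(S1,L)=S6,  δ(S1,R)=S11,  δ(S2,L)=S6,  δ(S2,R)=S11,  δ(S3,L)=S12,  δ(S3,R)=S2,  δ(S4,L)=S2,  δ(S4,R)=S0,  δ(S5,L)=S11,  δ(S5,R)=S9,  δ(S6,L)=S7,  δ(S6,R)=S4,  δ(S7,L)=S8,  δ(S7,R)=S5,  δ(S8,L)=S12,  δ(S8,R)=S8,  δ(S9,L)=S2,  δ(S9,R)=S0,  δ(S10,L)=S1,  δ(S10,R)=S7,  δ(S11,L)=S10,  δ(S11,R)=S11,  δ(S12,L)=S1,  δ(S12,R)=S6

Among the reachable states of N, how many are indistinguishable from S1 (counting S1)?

Start with accepting vs non-accepting: {S0,S5,S6,S8,S10,S11,S12} | {S1,S2,S3,S4,S7,S9}.
On input L, block {S0,S5,S6,S8,S10,S11,S12} splits into {S0,S5,S8,S11} and {S6,S10,S12}.
On input L, block {S0,S5,S8,S11} splits into {S0,S8,S11} and {S5}.
Split {S1,S2,S3,S4,S7,S9} by δ(·,L) → {S1,S2,S3} and {S4,S9} and {S7}.
Refine {S1,S2,S3} on symbol R: members go to different blocks, giving {S1,S2} and {S3}.
Split {S6,S10,S12} by δ(·,L) → {S10,S12} and {S6}.
Refine {S10,S12} on symbol R: members go to different blocks, giving {S10} and {S12}.
Refine {S0,S8,S11} on symbol L: members go to different blocks, giving {S0,S8} and {S11}.
The partition is now stable with 10 blocks: {S0,S8} | {S1,S2} | {S10} | {S5} | {S4,S9} | {S7} | {S3} | {S6} | {S12} | {S11}.
The equivalence class containing S1 is {S1,S2}, of size 2.

2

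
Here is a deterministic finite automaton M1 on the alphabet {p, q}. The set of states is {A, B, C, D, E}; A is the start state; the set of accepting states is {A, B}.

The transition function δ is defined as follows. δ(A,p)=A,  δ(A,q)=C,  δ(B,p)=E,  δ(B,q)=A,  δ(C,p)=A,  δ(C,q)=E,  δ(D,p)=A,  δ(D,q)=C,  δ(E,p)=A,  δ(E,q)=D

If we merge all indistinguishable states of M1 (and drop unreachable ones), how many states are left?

2

States {B} cannot be reached from the start state, so discard them.
P0 = {A} | {C,D,E}.
Stable partition: {A} | {C,D,E} — 2 equivalence classes.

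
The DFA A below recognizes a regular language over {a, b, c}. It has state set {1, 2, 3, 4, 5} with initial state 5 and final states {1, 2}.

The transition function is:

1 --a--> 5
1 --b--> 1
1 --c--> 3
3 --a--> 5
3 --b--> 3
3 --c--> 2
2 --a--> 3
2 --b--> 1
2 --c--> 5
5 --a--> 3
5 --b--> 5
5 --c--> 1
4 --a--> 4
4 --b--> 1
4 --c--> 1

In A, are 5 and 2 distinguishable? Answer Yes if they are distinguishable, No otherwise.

Yes

States {4} cannot be reached from the start state, so discard them.
Start with accepting vs non-accepting: {1,2} | {3,5}.
No further refinement is possible. Final partition (2 blocks): {1,2} | {3,5}.
5 and 2 end up in different blocks, so they are distinguishable. For instance, the string 'ε' is accepted from only 2.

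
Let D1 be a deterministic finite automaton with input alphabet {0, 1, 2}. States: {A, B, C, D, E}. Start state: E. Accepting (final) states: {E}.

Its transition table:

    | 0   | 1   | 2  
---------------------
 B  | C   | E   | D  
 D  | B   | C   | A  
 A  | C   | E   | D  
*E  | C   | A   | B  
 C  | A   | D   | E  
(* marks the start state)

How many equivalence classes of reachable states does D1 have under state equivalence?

4

Start with accepting vs non-accepting: {E} | {A,B,C,D}.
Refine {A,B,C,D} on symbol 1: members go to different blocks, giving {A,B} and {C,D}.
Split {C,D} by δ(·,2) → {C} and {D}.
The partition is now stable with 4 blocks: {E} | {A,B} | {C} | {D}.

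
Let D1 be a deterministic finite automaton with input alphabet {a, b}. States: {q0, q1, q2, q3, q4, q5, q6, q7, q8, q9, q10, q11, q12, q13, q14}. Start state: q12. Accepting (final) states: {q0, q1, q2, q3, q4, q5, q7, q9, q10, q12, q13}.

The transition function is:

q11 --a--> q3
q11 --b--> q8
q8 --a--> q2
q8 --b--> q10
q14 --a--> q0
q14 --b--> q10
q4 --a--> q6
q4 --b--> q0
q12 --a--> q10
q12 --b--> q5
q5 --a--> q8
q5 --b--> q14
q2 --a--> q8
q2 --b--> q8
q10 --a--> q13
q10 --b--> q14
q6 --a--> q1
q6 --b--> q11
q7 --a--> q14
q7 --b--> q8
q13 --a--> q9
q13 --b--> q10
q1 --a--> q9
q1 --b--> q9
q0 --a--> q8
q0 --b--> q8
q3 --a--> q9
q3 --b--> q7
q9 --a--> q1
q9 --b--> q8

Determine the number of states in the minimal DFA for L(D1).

First remove the unreachable states {q3,q4,q6,q7,q11}; 10 states remain.
P0 = {q0,q1,q2,q5,q9,q10,q12,q13} | {q8,q14}.
Refine {q0,q1,q2,q5,q9,q10,q12,q13} on symbol a: members go to different blocks, giving {q1,q9,q10,q12,q13} and {q0,q2,q5}.
Refine {q1,q9,q10,q12,q13} on symbol b: members go to different blocks, giving {q1,q13} and {q9,q10} and {q12}.
The partition is now stable with 5 blocks: {q1,q13} | {q8,q14} | {q0,q2,q5} | {q9,q10} | {q12}.

5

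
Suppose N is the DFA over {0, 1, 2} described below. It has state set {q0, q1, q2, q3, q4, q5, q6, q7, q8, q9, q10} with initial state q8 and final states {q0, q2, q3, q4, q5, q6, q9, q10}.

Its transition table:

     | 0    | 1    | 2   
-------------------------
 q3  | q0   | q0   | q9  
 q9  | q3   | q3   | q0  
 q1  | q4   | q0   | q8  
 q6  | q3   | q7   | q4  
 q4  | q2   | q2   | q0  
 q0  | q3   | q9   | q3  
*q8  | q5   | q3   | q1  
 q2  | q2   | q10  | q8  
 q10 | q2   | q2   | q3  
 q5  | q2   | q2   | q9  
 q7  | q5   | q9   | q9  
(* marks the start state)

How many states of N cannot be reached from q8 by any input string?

2

Starting at q8 and following transitions, the reachable set is {q0, q1, q2, q3, q4, q5, q8, q9, q10}. That leaves q6, q7 unreachable — 2 in total.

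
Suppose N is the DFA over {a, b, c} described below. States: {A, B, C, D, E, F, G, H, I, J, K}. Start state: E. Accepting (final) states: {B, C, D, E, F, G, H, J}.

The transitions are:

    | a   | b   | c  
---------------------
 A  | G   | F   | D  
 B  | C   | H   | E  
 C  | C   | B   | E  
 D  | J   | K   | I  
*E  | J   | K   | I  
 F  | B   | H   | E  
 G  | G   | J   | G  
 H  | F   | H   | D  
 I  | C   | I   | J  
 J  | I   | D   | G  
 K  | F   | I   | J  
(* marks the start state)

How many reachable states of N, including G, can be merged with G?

States {A} cannot be reached from the start state, so discard them.
Initial partition by acceptance: {B,C,D,E,F,G,H,J} | {I,K}.
On input a, block {B,C,D,E,F,G,H,J} splits into {B,C,D,E,F,G,H} and {J}.
On input a, block {B,C,D,E,F,G,H} splits into {B,C,F,G,H} and {D,E}.
On input b, block {B,C,F,G,H} splits into {B,C,F,H} and {G}.
No further refinement is possible. Final partition (5 blocks): {B,C,F,H} | {I,K} | {J} | {D,E} | {G}.
The equivalence class containing G is {G}, of size 1.

1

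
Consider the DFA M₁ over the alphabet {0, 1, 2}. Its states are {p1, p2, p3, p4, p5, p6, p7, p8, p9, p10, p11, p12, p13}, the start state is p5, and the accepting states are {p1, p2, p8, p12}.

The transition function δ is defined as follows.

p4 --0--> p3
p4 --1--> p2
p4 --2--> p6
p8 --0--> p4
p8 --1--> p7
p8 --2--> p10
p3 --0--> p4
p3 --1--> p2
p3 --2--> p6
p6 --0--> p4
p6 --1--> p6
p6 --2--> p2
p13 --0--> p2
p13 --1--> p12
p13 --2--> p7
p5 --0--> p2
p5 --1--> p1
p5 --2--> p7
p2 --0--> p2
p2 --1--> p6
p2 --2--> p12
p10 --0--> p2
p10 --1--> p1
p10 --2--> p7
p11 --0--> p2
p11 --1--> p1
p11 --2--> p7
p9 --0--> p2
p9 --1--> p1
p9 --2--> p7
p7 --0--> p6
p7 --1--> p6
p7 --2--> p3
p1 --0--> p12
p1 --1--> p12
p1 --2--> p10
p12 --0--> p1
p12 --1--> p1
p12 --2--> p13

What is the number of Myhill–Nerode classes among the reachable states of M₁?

States {p8,p9,p11} cannot be reached from the start state, so discard them.
Initial partition by acceptance: {p1,p2,p12} | {p3,p4,p5,p6,p7,p10,p13}.
On input 1, block {p1,p2,p12} splits into {p1,p12} and {p2}.
Refine {p3,p4,p5,p6,p7,p10,p13} on symbol 0: members go to different blocks, giving {p3,p4,p6,p7} and {p5,p10,p13}.
On input 1, block {p3,p4,p6,p7} splits into {p3,p4} and {p6,p7}.
On input 0, block {p6,p7} splits into {p6} and {p7}.
The partition is now stable with 6 blocks: {p1,p12} | {p3,p4} | {p2} | {p5,p10,p13} | {p6} | {p7}.

6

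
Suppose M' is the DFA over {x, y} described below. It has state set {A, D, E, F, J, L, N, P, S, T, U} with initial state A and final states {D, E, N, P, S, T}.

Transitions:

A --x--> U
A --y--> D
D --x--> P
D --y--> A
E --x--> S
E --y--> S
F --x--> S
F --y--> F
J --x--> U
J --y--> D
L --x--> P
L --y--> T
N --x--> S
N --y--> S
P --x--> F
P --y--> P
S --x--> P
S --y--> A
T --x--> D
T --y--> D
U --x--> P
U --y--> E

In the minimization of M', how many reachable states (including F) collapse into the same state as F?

1

States {J,L,N,T} cannot be reached from the start state, so discard them.
Initial partition by acceptance: {D,E,P,S} | {A,F,U}.
Refine {D,E,P,S} on symbol x: members go to different blocks, giving {D,E,S} and {P}.
Split {D,E,S} by δ(·,x) → {D,S} and {E}.
Split {A,F,U} by δ(·,x) → {F} and {U} and {A}.
No further refinement is possible. Final partition (6 blocks): {D,S} | {F} | {P} | {E} | {U} | {A}.
State F belongs to the block {F}, which has 1 states.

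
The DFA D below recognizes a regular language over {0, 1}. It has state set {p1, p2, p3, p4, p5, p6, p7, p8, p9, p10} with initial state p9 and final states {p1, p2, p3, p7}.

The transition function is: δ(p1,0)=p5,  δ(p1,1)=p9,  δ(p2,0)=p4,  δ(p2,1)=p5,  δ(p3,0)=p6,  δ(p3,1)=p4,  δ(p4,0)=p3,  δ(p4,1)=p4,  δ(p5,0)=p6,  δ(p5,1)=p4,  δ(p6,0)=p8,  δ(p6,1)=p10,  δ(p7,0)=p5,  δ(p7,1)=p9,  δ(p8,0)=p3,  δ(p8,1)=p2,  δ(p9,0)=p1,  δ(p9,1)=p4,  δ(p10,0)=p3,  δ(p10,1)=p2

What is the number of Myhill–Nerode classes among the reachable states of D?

Reachable states from the start: {p1,p2,p3,p4,p5,p6,p8,p9,p10}. Unreachable: {p7} — drop them.
Initial partition by acceptance: {p1,p2,p3} | {p4,p5,p6,p8,p9,p10}.
Refine {p4,p5,p6,p8,p9,p10} on symbol 0: members go to different blocks, giving {p4,p8,p9,p10} and {p5,p6}.
On input 0, block {p1,p2,p3} splits into {p1,p3} and {p2}.
Split {p4,p8,p9,p10} by δ(·,1) → {p4,p9} and {p8,p10}.
Refine {p5,p6} on symbol 0: members go to different blocks, giving {p5} and {p6}.
Refine {p1,p3} on symbol 0: members go to different blocks, giving {p1} and {p3}.
Refine {p4,p9} on symbol 0: members go to different blocks, giving {p4} and {p9}.
Stable partition: {p1} | {p4} | {p5} | {p2} | {p8,p10} | {p6} | {p3} | {p9} — 8 equivalence classes.

8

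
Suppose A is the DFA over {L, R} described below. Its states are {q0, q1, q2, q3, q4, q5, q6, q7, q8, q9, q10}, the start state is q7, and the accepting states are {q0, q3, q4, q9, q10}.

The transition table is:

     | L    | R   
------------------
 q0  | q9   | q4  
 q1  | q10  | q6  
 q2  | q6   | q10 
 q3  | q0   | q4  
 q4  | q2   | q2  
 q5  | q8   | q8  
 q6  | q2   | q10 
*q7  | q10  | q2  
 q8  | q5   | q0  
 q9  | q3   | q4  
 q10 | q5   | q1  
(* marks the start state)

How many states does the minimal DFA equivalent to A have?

Initial partition by acceptance: {q0,q3,q4,q9,q10} | {q1,q2,q5,q6,q7,q8}.
On input L, block {q0,q3,q4,q9,q10} splits into {q0,q3,q9} and {q4,q10}.
Split {q1,q2,q5,q6,q7,q8} by δ(·,L) → {q2,q5,q6,q8} and {q1,q7}.
Split {q2,q5,q6,q8} by δ(·,R) → {q2,q6} and {q5} and {q8}.
Split {q4,q10} by δ(·,L) → {q4} and {q10}.
The partition is now stable with 7 blocks: {q0,q3,q9} | {q2,q6} | {q4} | {q1,q7} | {q5} | {q8} | {q10}.

7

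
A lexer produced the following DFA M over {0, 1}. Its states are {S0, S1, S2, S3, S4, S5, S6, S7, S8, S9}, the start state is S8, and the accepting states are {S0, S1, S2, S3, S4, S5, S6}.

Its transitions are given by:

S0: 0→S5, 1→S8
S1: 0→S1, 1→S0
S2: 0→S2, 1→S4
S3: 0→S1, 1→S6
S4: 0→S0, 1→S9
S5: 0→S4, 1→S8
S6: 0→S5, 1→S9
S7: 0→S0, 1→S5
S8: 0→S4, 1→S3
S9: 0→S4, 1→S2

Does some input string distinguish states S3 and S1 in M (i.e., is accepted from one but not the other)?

States {S7} cannot be reached from the start state, so discard them.
Initial partition by acceptance: {S0,S1,S2,S3,S4,S5,S6} | {S8,S9}.
Split {S0,S1,S2,S3,S4,S5,S6} by δ(·,1) → {S0,S4,S5,S6} and {S1,S2,S3}.
The partition is now stable with 3 blocks: {S0,S4,S5,S6} | {S8,S9} | {S1,S2,S3}.
S3 and S1 lie in the same block of the stable partition, so they are equivalent — no string distinguishes them.

No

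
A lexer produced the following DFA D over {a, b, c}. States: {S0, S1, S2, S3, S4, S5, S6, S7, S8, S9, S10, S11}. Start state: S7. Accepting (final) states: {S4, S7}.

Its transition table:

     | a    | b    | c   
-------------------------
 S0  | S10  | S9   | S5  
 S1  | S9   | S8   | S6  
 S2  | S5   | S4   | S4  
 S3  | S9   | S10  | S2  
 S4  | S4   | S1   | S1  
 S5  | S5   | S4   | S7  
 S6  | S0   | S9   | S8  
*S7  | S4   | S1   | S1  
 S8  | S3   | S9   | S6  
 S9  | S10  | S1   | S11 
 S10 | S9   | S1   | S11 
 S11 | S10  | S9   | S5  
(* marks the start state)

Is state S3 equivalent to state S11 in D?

Initial partition by acceptance: {S4,S7} | {S0,S1,S2,S3,S5,S6,S8,S9,S10,S11}.
On input b, block {S0,S1,S2,S3,S5,S6,S8,S9,S10,S11} splits into {S0,S1,S3,S6,S8,S9,S10,S11} and {S2,S5}.
On input c, block {S0,S1,S3,S6,S8,S9,S10,S11} splits into {S1,S6,S8,S9,S10} and {S0,S3,S11}.
Refine {S1,S6,S8,S9,S10} on symbol a: members go to different blocks, giving {S1,S9,S10} and {S6,S8}.
On input b, block {S1,S9,S10} splits into {S9,S10} and {S1}.
The partition is now stable with 6 blocks: {S4,S7} | {S9,S10} | {S2,S5} | {S0,S3,S11} | {S6,S8} | {S1}.
S3 and S11 lie in the same block of the stable partition, so they are equivalent — no string distinguishes them.

Yes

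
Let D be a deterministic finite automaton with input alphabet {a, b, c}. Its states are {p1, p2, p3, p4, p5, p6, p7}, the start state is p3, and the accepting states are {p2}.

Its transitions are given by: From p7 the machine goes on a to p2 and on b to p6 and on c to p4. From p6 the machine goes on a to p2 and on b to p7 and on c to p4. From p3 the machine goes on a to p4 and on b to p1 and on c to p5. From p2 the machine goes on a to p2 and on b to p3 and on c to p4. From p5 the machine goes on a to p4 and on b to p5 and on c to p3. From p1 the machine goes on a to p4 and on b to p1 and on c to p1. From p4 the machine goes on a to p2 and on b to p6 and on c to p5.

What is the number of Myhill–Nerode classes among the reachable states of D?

4

Every state is reachable, so we keep all 7.
Start with accepting vs non-accepting: {p2} | {p1,p3,p4,p5,p6,p7}.
On input a, block {p1,p3,p4,p5,p6,p7} splits into {p1,p3,p5} and {p4,p6,p7}.
Split {p4,p6,p7} by δ(·,c) → {p6,p7} and {p4}.
Stable partition: {p2} | {p1,p3,p5} | {p6,p7} | {p4} — 4 equivalence classes.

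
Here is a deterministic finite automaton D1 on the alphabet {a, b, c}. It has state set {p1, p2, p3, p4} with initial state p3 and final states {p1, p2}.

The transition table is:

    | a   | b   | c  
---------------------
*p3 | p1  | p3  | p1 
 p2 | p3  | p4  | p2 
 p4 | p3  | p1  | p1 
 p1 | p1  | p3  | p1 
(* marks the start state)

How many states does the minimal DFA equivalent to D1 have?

2

States {p2,p4} cannot be reached from the start state, so discard them.
Initial partition by acceptance: {p1} | {p3}.
The partition is now stable with 2 blocks: {p1} | {p3}.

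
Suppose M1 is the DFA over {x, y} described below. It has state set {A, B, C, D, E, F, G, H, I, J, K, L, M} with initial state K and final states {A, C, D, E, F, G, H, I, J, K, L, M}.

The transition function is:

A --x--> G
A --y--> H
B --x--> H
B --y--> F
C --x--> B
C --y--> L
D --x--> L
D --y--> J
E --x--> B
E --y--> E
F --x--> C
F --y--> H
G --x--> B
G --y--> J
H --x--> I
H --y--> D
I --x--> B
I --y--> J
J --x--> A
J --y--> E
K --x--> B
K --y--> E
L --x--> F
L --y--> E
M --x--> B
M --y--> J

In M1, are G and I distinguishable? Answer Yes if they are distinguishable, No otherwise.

Reachable states from the start: {A,B,C,D,E,F,G,H,I,J,K,L}. Unreachable: {M} — drop them.
Start with accepting vs non-accepting: {A,C,D,E,F,G,H,I,J,K,L} | {B}.
Split {A,C,D,E,F,G,H,I,J,K,L} by δ(·,x) → {A,D,F,H,J,L} and {C,E,G,I,K}.
On input x, block {A,D,F,H,J,L} splits into {A,F,H} and {D,J,L}.
Split {A,F,H} by δ(·,y) → {A,F} and {H}.
Split {C,E,G,I,K} by δ(·,y) → {C,G,I} and {E,K}.
Split {D,J,L} by δ(·,x) → {J,L} and {D}.
No further refinement is possible. Final partition (7 blocks): {A,F} | {B} | {C,G,I} | {J,L} | {H} | {E,K} | {D}.
G and I lie in the same block of the stable partition, so they are equivalent — no string distinguishes them.

No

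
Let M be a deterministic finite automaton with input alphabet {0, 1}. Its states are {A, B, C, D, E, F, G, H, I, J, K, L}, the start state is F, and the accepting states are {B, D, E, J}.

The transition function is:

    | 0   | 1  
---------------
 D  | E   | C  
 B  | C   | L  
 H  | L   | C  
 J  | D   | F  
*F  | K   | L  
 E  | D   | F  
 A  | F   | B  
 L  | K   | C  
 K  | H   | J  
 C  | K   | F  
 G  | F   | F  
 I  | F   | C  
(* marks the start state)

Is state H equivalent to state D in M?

No

First remove the unreachable states {A,B,G,I}; 8 states remain.
P0 = {D,E,J} | {C,F,H,K,L}.
On input 1, block {C,F,H,K,L} splits into {C,F,H,L} and {K}.
Refine {C,F,H,L} on symbol 0: members go to different blocks, giving {C,F,L} and {H}.
The partition is now stable with 4 blocks: {D,E,J} | {C,F,L} | {K} | {H}.
H and D end up in different blocks, so they are distinguishable. For instance, the string 'ε' is accepted from only D.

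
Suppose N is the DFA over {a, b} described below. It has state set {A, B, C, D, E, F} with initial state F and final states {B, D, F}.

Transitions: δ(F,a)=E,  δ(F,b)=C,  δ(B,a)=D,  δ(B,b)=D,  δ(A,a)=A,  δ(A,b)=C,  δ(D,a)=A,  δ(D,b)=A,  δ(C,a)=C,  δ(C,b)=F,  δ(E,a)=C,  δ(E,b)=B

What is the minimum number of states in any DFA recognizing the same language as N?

Start with accepting vs non-accepting: {B,D,F} | {A,C,E}.
On input a, block {B,D,F} splits into {D,F} and {B}.
Split {A,C,E} by δ(·,b) → {A} and {C} and {E}.
Refine {D,F} on symbol a: members go to different blocks, giving {D} and {F}.
Stable partition: {D} | {A} | {B} | {C} | {E} | {F} — 6 equivalence classes.

6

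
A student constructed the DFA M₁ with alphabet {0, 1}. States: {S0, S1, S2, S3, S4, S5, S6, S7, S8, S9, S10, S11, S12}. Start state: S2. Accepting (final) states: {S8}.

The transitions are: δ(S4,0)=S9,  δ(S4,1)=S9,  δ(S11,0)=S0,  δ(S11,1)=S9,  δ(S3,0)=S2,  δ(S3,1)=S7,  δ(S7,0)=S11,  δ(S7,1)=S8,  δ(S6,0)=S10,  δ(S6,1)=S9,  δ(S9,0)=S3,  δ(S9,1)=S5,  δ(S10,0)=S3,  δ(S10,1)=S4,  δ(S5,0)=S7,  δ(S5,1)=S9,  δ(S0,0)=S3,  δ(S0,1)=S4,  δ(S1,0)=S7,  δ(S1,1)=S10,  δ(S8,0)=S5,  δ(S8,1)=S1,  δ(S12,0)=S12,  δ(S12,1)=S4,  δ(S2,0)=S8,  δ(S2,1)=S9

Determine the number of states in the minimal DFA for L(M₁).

First remove the unreachable states {S6,S12}; 11 states remain.
Initial partition by acceptance: {S8} | {S0,S1,S2,S3,S4,S5,S7,S9,S10,S11}.
Refine {S0,S1,S2,S3,S4,S5,S7,S9,S10,S11} on symbol 0: members go to different blocks, giving {S0,S1,S3,S4,S5,S7,S9,S10,S11} and {S2}.
Split {S0,S1,S3,S4,S5,S7,S9,S10,S11} by δ(·,0) → {S0,S1,S4,S5,S7,S9,S10,S11} and {S3}.
Refine {S0,S1,S4,S5,S7,S9,S10,S11} on symbol 0: members go to different blocks, giving {S1,S4,S5,S7,S11} and {S0,S9,S10}.
On input 0, block {S1,S4,S5,S7,S11} splits into {S1,S5,S7} and {S4,S11}.
Split {S1,S5,S7} by δ(·,0) → {S1,S5} and {S7}.
Split {S0,S9,S10} by δ(·,1) → {S0,S10} and {S9}.
Split {S1,S5} by δ(·,1) → {S1} and {S5}.
Refine {S4,S11} on symbol 0: members go to different blocks, giving {S4} and {S11}.
No further refinement is possible. Final partition (10 blocks): {S8} | {S1} | {S2} | {S3} | {S0,S10} | {S4} | {S7} | {S9} | {S5} | {S11}.

10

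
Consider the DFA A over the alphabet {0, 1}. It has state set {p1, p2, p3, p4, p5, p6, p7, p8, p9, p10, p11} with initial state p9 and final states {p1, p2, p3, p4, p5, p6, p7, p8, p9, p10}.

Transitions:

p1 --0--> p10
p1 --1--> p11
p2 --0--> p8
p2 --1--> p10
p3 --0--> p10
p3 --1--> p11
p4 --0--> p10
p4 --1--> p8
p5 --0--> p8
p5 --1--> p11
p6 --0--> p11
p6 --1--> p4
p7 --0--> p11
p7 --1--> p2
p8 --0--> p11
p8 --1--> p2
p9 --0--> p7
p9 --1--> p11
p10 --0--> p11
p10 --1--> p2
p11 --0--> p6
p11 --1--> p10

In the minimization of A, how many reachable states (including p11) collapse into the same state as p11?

1

First remove the unreachable states {p1,p3,p5}; 8 states remain.
Initial partition by acceptance: {p2,p4,p6,p7,p8,p9,p10} | {p11}.
Split {p2,p4,p6,p7,p8,p9,p10} by δ(·,0) → {p6,p7,p8,p10} and {p2,p4,p9}.
Refine {p2,p4,p9} on symbol 1: members go to different blocks, giving {p2,p4} and {p9}.
Stable partition: {p6,p7,p8,p10} | {p11} | {p2,p4} | {p9} — 4 equivalence classes.
State p11 belongs to the block {p11}, which has 1 states.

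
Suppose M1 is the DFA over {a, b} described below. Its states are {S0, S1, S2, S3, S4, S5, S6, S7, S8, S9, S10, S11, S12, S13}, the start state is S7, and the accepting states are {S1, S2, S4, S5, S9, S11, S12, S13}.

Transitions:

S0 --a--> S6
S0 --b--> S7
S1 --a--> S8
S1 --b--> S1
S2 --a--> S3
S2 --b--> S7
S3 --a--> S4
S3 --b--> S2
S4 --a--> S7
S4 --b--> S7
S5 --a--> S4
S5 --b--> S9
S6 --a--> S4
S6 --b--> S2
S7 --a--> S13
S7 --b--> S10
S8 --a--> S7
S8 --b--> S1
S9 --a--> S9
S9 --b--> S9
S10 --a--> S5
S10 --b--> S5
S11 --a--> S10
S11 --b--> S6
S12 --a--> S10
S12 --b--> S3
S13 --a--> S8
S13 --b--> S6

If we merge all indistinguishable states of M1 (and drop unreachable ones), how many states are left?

States {S0,S11,S12} cannot be reached from the start state, so discard them.
P0 = {S1,S2,S4,S5,S9,S13} | {S3,S6,S7,S8,S10}.
Split {S1,S2,S4,S5,S9,S13} by δ(·,a) → {S1,S2,S4,S13} and {S5,S9}.
Split {S1,S2,S4,S13} by δ(·,b) → {S2,S4,S13} and {S1}.
Refine {S3,S6,S7,S8,S10} on symbol a: members go to different blocks, giving {S3,S6,S7} and {S8} and {S10}.
Split {S2,S4,S13} by δ(·,a) → {S2,S4} and {S13}.
On input a, block {S3,S6,S7} splits into {S3,S6} and {S7}.
Refine {S2,S4} on symbol a: members go to different blocks, giving {S2} and {S4}.
On input a, block {S5,S9} splits into {S5} and {S9}.
The partition is now stable with 10 blocks: {S2} | {S3,S6} | {S5} | {S1} | {S8} | {S10} | {S13} | {S7} | {S4} | {S9}.

10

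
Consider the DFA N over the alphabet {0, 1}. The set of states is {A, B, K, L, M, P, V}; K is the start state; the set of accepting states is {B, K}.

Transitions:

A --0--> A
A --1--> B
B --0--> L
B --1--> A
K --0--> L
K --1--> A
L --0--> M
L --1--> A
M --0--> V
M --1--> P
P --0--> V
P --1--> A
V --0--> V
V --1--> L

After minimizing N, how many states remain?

4

Every state is reachable, so we keep all 7.
Start with accepting vs non-accepting: {B,K} | {A,L,M,P,V}.
Refine {A,L,M,P,V} on symbol 1: members go to different blocks, giving {L,M,P,V} and {A}.
Refine {L,M,P,V} on symbol 1: members go to different blocks, giving {L,P} and {M,V}.
The partition is now stable with 4 blocks: {B,K} | {L,P} | {A} | {M,V}.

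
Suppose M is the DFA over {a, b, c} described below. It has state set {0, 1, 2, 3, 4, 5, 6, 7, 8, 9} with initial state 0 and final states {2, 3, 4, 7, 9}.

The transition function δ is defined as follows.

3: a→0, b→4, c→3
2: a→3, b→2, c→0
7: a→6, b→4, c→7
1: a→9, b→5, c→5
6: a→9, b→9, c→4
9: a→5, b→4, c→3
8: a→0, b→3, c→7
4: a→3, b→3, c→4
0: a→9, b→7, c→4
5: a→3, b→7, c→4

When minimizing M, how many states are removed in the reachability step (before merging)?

No path from 0 leads to 1, 2, 8; the other 7 states are all reachable.

3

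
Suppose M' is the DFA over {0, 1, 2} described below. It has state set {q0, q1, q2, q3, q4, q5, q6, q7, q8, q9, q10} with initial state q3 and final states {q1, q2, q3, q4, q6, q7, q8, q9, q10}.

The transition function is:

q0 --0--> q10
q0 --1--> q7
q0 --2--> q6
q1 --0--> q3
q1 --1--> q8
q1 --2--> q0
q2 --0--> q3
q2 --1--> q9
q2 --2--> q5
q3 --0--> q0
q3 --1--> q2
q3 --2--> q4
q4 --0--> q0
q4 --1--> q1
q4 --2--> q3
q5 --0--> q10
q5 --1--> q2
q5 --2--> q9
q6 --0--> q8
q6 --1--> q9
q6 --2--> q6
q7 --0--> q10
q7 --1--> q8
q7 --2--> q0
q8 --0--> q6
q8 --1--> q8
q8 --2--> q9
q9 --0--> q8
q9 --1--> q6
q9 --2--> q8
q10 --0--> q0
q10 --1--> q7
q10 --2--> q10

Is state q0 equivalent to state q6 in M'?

Initial partition by acceptance: {q1,q2,q3,q4,q6,q7,q8,q9,q10} | {q0,q5}.
Split {q1,q2,q3,q4,q6,q7,q8,q9,q10} by δ(·,0) → {q1,q2,q6,q7,q8,q9} and {q3,q4,q10}.
Split {q1,q2,q6,q7,q8,q9} by δ(·,0) → {q1,q2,q7} and {q6,q8,q9}.
Stable partition: {q1,q2,q7} | {q0,q5} | {q3,q4,q10} | {q6,q8,q9} — 4 equivalence classes.
q0 and q6 end up in different blocks, so they are distinguishable. For instance, the string 'ε' is accepted from only q6.

No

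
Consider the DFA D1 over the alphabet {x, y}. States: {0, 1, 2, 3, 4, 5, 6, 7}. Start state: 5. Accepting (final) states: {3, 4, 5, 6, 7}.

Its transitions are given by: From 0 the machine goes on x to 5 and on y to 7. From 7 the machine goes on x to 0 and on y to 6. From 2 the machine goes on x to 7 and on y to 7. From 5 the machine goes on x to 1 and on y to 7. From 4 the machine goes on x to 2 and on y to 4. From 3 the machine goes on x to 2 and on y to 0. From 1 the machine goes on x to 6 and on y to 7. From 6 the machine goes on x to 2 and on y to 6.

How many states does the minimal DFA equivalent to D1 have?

2

First remove the unreachable states {3,4}; 6 states remain.
Start with accepting vs non-accepting: {5,6,7} | {0,1,2}.
Stable partition: {5,6,7} | {0,1,2} — 2 equivalence classes.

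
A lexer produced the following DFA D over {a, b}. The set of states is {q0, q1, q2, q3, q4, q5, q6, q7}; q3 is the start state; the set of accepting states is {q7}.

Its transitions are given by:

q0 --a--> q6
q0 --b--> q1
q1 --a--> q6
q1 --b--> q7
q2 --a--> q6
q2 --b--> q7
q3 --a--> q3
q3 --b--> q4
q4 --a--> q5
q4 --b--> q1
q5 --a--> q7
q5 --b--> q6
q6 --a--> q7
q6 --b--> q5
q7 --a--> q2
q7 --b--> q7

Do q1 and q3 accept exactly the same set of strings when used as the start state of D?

First remove the unreachable states {q0}; 7 states remain.
Initial partition by acceptance: {q7} | {q1,q2,q3,q4,q5,q6}.
On input a, block {q1,q2,q3,q4,q5,q6} splits into {q1,q2,q3,q4} and {q5,q6}.
On input a, block {q1,q2,q3,q4} splits into {q1,q2,q4} and {q3}.
Split {q1,q2,q4} by δ(·,b) → {q1,q2} and {q4}.
The partition is now stable with 5 blocks: {q7} | {q1,q2} | {q5,q6} | {q3} | {q4}.
q1 and q3 end up in different blocks, so they are distinguishable. For instance, the string 'b' is accepted from only q1.

No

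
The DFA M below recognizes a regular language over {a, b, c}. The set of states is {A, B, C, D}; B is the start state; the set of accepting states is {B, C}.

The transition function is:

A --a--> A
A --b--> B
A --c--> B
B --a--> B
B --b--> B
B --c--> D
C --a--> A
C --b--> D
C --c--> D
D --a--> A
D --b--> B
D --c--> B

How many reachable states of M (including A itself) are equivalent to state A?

2

Reachable states from the start: {A,B,D}. Unreachable: {C} — drop them.
Initial partition by acceptance: {B} | {A,D}.
The partition is now stable with 2 blocks: {B} | {A,D}.
State A belongs to the block {A,D}, which has 2 states.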